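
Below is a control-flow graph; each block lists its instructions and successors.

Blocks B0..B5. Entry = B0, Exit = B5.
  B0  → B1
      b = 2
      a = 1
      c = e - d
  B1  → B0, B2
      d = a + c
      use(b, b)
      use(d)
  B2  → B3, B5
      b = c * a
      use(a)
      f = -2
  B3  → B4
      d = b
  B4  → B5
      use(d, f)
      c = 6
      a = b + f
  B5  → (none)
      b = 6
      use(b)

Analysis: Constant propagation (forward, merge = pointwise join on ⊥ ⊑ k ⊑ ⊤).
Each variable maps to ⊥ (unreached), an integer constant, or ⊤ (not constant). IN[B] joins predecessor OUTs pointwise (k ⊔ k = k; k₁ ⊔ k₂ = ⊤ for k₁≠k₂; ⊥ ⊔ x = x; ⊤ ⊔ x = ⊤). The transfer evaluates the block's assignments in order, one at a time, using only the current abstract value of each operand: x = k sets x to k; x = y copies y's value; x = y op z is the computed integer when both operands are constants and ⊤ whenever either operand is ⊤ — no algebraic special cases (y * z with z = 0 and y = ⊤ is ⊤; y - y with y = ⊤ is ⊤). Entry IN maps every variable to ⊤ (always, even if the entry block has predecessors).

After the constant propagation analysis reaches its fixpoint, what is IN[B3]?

Fixpoint table:
  B0: | IN=(all ⊤) | OUT={a:1, b:2; rest ⊤}
  B1: | IN={a:1, b:2; rest ⊤} | OUT={a:1, b:2; rest ⊤}
  B2: | IN={a:1, b:2; rest ⊤} | OUT={a:1, f:-2; rest ⊤}
  B3: | IN={a:1, f:-2; rest ⊤} | OUT={a:1, f:-2; rest ⊤}
  B4: | IN={a:1, f:-2; rest ⊤} | OUT={c:6, f:-2; rest ⊤}
  B5: | IN={f:-2; rest ⊤} | OUT={b:6, f:-2; rest ⊤}

Merge at B3: IN[B3] = OUT[B2] = {a: 1, b: ⊤, c: ⊤, d: ⊤, e: ⊤, f: -2}

Answer: {a: 1, b: ⊤, c: ⊤, d: ⊤, e: ⊤, f: -2}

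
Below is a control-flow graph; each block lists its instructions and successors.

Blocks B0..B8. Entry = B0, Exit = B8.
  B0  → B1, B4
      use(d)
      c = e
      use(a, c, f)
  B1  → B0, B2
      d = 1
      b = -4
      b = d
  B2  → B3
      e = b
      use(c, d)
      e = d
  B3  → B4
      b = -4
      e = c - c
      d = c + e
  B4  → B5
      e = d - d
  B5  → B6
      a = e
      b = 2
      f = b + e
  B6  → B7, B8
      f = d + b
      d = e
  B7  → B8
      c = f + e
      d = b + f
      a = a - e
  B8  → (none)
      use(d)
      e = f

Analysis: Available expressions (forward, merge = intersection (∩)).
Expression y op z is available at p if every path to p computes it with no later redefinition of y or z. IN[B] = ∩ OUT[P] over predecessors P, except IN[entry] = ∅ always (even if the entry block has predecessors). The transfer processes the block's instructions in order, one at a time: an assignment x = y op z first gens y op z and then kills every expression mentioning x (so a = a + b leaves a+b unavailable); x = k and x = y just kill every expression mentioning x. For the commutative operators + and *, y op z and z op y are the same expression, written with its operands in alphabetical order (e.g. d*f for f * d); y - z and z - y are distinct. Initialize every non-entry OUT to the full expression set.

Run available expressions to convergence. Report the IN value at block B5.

Fixpoint table:
  B0:  IN={}  OUT={}
  B1:  IN={}  OUT={}
  B2:  IN={}  OUT={}
  B3:  IN={}  OUT={c+e, c-c}
  B4:  IN={}  OUT={d-d}
  B5:  IN={d-d}  OUT={b+e, d-d}
  B6:  IN={b+e, d-d}  OUT={b+e}
  B7:  IN={b+e}  OUT={b+e, b+f, e+f}
  B8:  IN={b+e}  OUT={}

Merge at B5: IN[B5] = OUT[B4] = {d-d}

Answer: {d-d}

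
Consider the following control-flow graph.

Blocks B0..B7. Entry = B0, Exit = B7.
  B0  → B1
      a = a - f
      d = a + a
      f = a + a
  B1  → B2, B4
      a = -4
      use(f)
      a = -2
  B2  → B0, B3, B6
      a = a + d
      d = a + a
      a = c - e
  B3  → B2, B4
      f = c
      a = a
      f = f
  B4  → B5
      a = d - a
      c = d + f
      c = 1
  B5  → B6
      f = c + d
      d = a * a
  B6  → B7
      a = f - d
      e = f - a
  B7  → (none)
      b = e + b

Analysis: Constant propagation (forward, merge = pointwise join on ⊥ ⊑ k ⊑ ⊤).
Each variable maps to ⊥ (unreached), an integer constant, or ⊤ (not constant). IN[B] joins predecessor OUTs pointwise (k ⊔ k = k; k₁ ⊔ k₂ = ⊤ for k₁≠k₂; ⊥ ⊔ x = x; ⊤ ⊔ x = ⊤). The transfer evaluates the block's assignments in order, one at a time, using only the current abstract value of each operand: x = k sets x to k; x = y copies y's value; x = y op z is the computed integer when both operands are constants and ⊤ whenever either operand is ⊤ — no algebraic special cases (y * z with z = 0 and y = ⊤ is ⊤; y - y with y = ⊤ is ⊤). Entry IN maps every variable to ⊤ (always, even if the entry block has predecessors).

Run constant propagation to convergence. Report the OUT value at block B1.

Converged values:
  B0: | IN=(all ⊤) | OUT=(all ⊤)
  B1: | IN=(all ⊤) | OUT={a:-2; rest ⊤}
  B2: | IN=(all ⊤) | OUT=(all ⊤)
  B3: | IN=(all ⊤) | OUT=(all ⊤)
  B4: | IN=(all ⊤) | OUT={c:1; rest ⊤}
  B5: | IN={c:1; rest ⊤} | OUT={c:1; rest ⊤}
  B6: | IN=(all ⊤) | OUT=(all ⊤)
  B7: | IN=(all ⊤) | OUT=(all ⊤)

Merge at B1: IN[B1] = OUT[B0] = {a: ⊤, b: ⊤, c: ⊤, d: ⊤, e: ⊤, f: ⊤}
Applying B1's transfer function to that IN value gives OUT[B1] (row B1 above).

Answer: {a: -2, b: ⊤, c: ⊤, d: ⊤, e: ⊤, f: ⊤}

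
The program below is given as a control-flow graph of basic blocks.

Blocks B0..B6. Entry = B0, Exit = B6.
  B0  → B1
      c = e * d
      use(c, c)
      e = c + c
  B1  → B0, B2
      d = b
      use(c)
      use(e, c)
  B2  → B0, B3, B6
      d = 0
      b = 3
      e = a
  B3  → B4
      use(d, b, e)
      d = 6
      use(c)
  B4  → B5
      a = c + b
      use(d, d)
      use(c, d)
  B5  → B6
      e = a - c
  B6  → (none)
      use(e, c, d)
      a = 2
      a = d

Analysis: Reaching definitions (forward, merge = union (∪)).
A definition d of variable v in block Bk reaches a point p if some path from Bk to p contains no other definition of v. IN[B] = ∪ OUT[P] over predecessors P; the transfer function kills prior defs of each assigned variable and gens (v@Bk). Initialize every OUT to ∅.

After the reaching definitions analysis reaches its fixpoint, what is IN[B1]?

Answer: {b@B2, c@B0, d@B1, d@B2, e@B0}

Derivation:
Per-block solution:
  B0:   IN={b@B2, c@B0, d@B1, d@B2, e@B0, e@B2}   OUT={b@B2, c@B0, d@B1, d@B2, e@B0}
  B1:   IN={b@B2, c@B0, d@B1, d@B2, e@B0}   OUT={b@B2, c@B0, d@B1, e@B0}
  B2:   IN={b@B2, c@B0, d@B1, e@B0}   OUT={b@B2, c@B0, d@B2, e@B2}
  B3:   IN={b@B2, c@B0, d@B2, e@B2}   OUT={b@B2, c@B0, d@B3, e@B2}
  B4:   IN={b@B2, c@B0, d@B3, e@B2}   OUT={a@B4, b@B2, c@B0, d@B3, e@B2}
  B5:   IN={a@B4, b@B2, c@B0, d@B3, e@B2}   OUT={a@B4, b@B2, c@B0, d@B3, e@B5}
  B6:   IN={a@B4, b@B2, c@B0, d@B2, d@B3, e@B2, e@B5}   OUT={a@B6, b@B2, c@B0, d@B2, d@B3, e@B2, e@B5}

Merge at B1: IN[B1] = OUT[B0] = {b@B2, c@B0, d@B1, d@B2, e@B0}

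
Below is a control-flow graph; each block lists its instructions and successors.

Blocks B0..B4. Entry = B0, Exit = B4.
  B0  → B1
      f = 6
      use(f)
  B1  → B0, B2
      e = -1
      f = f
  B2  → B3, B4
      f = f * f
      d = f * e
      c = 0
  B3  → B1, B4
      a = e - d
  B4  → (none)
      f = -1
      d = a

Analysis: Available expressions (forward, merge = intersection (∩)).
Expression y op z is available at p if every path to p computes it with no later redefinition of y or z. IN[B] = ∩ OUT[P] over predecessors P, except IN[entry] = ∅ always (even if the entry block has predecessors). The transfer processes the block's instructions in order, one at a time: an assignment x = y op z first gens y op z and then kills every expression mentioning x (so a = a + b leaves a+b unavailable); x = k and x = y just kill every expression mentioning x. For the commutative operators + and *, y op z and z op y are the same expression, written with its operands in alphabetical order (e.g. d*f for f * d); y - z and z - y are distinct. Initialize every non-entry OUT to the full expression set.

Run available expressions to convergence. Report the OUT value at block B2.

Answer: {e*f}

Trace:
Fixpoint table:
  B0: | IN={} | OUT={}
  B1: | IN={} | OUT={}
  B2: | IN={} | OUT={e*f}
  B3: | IN={e*f} | OUT={e*f, e-d}
  B4: | IN={e*f} | OUT={}

Merge at B2: IN[B2] = OUT[B1] = {}
Applying B2's transfer function to that IN value gives OUT[B2] (row B2 above).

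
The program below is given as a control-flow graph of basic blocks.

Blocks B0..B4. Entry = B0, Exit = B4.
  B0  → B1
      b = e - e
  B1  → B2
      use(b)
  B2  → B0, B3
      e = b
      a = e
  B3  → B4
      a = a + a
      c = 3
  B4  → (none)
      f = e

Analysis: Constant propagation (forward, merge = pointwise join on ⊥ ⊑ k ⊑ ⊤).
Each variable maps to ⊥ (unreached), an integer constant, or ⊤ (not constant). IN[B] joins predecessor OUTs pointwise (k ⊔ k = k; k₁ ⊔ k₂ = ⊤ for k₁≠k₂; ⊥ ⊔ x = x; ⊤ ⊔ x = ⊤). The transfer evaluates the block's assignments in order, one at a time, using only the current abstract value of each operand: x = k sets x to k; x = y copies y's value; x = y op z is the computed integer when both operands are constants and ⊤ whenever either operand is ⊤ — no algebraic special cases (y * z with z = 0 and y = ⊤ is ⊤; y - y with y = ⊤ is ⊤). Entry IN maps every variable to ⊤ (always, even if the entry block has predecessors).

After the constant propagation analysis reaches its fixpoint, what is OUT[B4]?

Answer: {a: ⊤, b: ⊤, c: 3, d: ⊤, e: ⊤, f: ⊤}

Trace:
Converged values:
  B0:   IN=(all ⊤)   OUT=(all ⊤)
  B1:   IN=(all ⊤)   OUT=(all ⊤)
  B2:   IN=(all ⊤)   OUT=(all ⊤)
  B3:   IN=(all ⊤)   OUT={c:3; rest ⊤}
  B4:   IN={c:3; rest ⊤}   OUT={c:3; rest ⊤}

Merge at B4: IN[B4] = OUT[B3] = {a: ⊤, b: ⊤, c: 3, d: ⊤, e: ⊤, f: ⊤}
Applying B4's transfer function to that IN value gives OUT[B4] (row B4 above).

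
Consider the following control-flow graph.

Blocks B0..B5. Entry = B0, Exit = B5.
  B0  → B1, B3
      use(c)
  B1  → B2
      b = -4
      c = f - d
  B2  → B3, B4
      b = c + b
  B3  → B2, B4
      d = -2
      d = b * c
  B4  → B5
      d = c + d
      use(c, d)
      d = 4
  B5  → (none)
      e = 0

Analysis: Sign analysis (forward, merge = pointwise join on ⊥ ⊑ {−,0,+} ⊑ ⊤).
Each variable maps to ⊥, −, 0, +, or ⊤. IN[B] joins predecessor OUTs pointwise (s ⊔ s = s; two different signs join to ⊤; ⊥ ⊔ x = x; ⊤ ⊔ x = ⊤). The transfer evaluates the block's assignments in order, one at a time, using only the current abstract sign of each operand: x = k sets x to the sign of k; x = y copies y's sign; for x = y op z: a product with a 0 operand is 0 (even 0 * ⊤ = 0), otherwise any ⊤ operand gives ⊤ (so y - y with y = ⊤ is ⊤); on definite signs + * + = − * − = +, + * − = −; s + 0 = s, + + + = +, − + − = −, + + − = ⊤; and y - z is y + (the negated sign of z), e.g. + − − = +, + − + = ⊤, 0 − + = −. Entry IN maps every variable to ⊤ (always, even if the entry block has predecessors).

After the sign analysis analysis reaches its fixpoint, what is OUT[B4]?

Fixpoint table:
  B0:  IN=(all ⊤)  OUT=(all ⊤)
  B1:  IN=(all ⊤)  OUT={b:-; rest ⊤}
  B2:  IN=(all ⊤)  OUT=(all ⊤)
  B3:  IN=(all ⊤)  OUT=(all ⊤)
  B4:  IN=(all ⊤)  OUT={d:+; rest ⊤}
  B5:  IN={d:+; rest ⊤}  OUT={d:+, e:0; rest ⊤}

Merge at B4: IN[B4] = OUT[B2] ⊔ OUT[B3] = {a: ⊤, b: ⊤, c: ⊤, d: ⊤, e: ⊤, f: ⊤}
Applying B4's transfer function to that IN value gives OUT[B4] (row B4 above).

Answer: {a: ⊤, b: ⊤, c: ⊤, d: +, e: ⊤, f: ⊤}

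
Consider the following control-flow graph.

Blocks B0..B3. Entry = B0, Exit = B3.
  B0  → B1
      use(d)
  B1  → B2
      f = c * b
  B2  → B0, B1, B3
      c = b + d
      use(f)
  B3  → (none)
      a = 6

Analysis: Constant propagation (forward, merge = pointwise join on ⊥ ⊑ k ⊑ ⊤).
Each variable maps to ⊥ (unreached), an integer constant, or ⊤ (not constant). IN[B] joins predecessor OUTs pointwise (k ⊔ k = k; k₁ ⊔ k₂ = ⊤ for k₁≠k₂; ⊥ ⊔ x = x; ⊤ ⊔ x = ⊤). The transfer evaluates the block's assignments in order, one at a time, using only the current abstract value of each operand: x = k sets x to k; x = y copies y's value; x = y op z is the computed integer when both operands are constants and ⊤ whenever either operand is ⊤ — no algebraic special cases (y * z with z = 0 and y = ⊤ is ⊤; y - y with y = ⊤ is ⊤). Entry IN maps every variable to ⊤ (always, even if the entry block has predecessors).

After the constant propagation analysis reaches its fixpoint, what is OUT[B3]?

Per-block solution:
  B0: | IN=(all ⊤) | OUT=(all ⊤)
  B1: | IN=(all ⊤) | OUT=(all ⊤)
  B2: | IN=(all ⊤) | OUT=(all ⊤)
  B3: | IN=(all ⊤) | OUT={a:6; rest ⊤}

Merge at B3: IN[B3] = OUT[B2] = {a: ⊤, b: ⊤, c: ⊤, d: ⊤, e: ⊤, f: ⊤}
Applying B3's transfer function to that IN value gives OUT[B3] (row B3 above).

Answer: {a: 6, b: ⊤, c: ⊤, d: ⊤, e: ⊤, f: ⊤}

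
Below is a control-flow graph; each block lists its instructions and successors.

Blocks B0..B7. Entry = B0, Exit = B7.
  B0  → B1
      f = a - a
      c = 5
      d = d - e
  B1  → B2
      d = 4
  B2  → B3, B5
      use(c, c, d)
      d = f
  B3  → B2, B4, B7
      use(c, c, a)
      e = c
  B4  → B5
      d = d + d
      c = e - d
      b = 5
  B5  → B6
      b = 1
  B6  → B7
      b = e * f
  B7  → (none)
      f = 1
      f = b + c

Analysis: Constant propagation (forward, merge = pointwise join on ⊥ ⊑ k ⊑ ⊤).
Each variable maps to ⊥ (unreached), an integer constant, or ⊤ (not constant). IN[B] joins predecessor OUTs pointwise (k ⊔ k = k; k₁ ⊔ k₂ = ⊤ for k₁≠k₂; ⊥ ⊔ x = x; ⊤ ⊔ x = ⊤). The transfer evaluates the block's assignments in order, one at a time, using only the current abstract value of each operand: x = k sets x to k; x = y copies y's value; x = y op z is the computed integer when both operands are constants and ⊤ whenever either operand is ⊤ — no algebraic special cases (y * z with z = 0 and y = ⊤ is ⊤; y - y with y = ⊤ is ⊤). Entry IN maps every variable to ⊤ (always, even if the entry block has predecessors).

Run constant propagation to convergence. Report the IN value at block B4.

Fixpoint table:
  B0:  IN=(all ⊤)  OUT={c:5; rest ⊤}
  B1:  IN={c:5; rest ⊤}  OUT={c:5, d:4; rest ⊤}
  B2:  IN={c:5; rest ⊤}  OUT={c:5; rest ⊤}
  B3:  IN={c:5; rest ⊤}  OUT={c:5, e:5; rest ⊤}
  B4:  IN={c:5, e:5; rest ⊤}  OUT={b:5, e:5; rest ⊤}
  B5:  IN=(all ⊤)  OUT={b:1; rest ⊤}
  B6:  IN={b:1; rest ⊤}  OUT=(all ⊤)
  B7:  IN=(all ⊤)  OUT=(all ⊤)

Merge at B4: IN[B4] = OUT[B3] = {a: ⊤, b: ⊤, c: 5, d: ⊤, e: 5, f: ⊤}

Answer: {a: ⊤, b: ⊤, c: 5, d: ⊤, e: 5, f: ⊤}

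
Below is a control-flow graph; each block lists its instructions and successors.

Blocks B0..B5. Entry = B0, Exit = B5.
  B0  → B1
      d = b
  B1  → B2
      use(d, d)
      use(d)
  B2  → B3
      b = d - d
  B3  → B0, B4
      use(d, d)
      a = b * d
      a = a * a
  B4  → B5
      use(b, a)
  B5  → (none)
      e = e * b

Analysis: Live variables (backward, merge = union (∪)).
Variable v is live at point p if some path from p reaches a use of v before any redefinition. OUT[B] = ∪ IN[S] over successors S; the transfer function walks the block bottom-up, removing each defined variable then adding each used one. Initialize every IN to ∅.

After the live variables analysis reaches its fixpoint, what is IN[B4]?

Per-block solution:
  B0: | IN={b, e} | OUT={d, e}
  B1: | IN={d, e} | OUT={d, e}
  B2: | IN={d, e} | OUT={b, d, e}
  B3: | IN={b, d, e} | OUT={a, b, e}
  B4: | IN={a, b, e} | OUT={b, e}
  B5: | IN={b, e} | OUT={}

Merge at B4: OUT[B4] = IN[B5] = {b, e}
Applying B4's transfer function to that OUT value gives IN[B4] (row B4 above).

Answer: {a, b, e}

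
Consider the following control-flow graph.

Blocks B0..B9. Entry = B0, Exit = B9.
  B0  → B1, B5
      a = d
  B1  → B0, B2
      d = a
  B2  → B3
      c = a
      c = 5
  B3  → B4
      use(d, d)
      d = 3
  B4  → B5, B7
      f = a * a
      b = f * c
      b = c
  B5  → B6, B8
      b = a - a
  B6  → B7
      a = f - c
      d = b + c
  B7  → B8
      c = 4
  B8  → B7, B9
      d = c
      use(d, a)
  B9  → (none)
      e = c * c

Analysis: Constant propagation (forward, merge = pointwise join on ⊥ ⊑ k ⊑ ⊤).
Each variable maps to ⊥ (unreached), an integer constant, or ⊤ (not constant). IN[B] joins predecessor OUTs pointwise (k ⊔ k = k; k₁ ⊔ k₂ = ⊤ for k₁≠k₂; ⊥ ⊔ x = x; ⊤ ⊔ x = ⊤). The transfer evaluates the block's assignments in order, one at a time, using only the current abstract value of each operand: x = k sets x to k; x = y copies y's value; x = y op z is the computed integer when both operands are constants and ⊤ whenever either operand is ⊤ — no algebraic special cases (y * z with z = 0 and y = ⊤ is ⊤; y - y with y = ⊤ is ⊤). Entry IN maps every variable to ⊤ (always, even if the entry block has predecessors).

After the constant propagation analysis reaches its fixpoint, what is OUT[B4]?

Fixpoint table:
  B0: | IN=(all ⊤) | OUT=(all ⊤)
  B1: | IN=(all ⊤) | OUT=(all ⊤)
  B2: | IN=(all ⊤) | OUT={c:5; rest ⊤}
  B3: | IN={c:5; rest ⊤} | OUT={c:5, d:3; rest ⊤}
  B4: | IN={c:5, d:3; rest ⊤} | OUT={b:5, c:5, d:3; rest ⊤}
  B5: | IN=(all ⊤) | OUT=(all ⊤)
  B6: | IN=(all ⊤) | OUT=(all ⊤)
  B7: | IN=(all ⊤) | OUT={c:4; rest ⊤}
  B8: | IN=(all ⊤) | OUT=(all ⊤)
  B9: | IN=(all ⊤) | OUT=(all ⊤)

Merge at B4: IN[B4] = OUT[B3] = {a: ⊤, b: ⊤, c: 5, d: 3, e: ⊤, f: ⊤}
Applying B4's transfer function to that IN value gives OUT[B4] (row B4 above).

Answer: {a: ⊤, b: 5, c: 5, d: 3, e: ⊤, f: ⊤}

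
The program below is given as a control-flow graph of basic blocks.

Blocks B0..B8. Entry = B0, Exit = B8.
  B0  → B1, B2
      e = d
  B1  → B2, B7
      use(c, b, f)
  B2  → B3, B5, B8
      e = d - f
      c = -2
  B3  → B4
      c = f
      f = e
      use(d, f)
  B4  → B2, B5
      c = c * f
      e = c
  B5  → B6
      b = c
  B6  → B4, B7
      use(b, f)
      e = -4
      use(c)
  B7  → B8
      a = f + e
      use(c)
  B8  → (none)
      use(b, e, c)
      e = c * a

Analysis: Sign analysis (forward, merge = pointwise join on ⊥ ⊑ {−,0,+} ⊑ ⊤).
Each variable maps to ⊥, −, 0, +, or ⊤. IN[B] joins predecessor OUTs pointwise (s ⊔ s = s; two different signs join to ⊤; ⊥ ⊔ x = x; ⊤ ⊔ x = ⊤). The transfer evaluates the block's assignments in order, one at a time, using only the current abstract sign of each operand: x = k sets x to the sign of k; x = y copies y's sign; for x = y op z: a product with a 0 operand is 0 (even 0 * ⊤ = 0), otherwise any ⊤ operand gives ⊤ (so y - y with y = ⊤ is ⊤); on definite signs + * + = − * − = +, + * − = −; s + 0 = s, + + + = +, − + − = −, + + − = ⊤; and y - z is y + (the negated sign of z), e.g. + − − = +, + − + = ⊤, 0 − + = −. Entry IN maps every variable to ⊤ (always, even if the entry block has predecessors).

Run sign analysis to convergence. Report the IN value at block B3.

Converged values:
  B0:   IN=(all ⊤)   OUT=(all ⊤)
  B1:   IN=(all ⊤)   OUT=(all ⊤)
  B2:   IN=(all ⊤)   OUT={c:-; rest ⊤}
  B3:   IN={c:-; rest ⊤}   OUT=(all ⊤)
  B4:   IN=(all ⊤)   OUT=(all ⊤)
  B5:   IN=(all ⊤)   OUT=(all ⊤)
  B6:   IN=(all ⊤)   OUT={e:-; rest ⊤}
  B7:   IN=(all ⊤)   OUT=(all ⊤)
  B8:   IN=(all ⊤)   OUT=(all ⊤)

Merge at B3: IN[B3] = OUT[B2] = {a: ⊤, b: ⊤, c: -, d: ⊤, e: ⊤, f: ⊤}

Answer: {a: ⊤, b: ⊤, c: -, d: ⊤, e: ⊤, f: ⊤}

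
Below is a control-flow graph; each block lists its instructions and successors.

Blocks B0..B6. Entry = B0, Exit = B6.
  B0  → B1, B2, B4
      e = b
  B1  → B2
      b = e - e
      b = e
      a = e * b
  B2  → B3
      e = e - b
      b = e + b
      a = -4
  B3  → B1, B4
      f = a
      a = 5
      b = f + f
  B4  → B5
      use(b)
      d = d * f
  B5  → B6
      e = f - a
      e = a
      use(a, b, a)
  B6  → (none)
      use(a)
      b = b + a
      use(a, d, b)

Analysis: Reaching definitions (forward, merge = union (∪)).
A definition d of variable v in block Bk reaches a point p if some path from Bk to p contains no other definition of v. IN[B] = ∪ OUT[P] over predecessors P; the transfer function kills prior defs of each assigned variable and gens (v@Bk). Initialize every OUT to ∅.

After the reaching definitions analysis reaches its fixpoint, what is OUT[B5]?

Answer: {a@B3, b@B3, d@B4, e@B5, f@B3}

Derivation:
Fixpoint table:
  B0:   IN={}   OUT={e@B0}
  B1:   IN={a@B3, b@B3, e@B0, e@B2, f@B3}   OUT={a@B1, b@B1, e@B0, e@B2, f@B3}
  B2:   IN={a@B1, b@B1, e@B0, e@B2, f@B3}   OUT={a@B2, b@B2, e@B2, f@B3}
  B3:   IN={a@B2, b@B2, e@B2, f@B3}   OUT={a@B3, b@B3, e@B2, f@B3}
  B4:   IN={a@B3, b@B3, e@B0, e@B2, f@B3}   OUT={a@B3, b@B3, d@B4, e@B0, e@B2, f@B3}
  B5:   IN={a@B3, b@B3, d@B4, e@B0, e@B2, f@B3}   OUT={a@B3, b@B3, d@B4, e@B5, f@B3}
  B6:   IN={a@B3, b@B3, d@B4, e@B5, f@B3}   OUT={a@B3, b@B6, d@B4, e@B5, f@B3}

Merge at B5: IN[B5] = OUT[B4] = {a@B3, b@B3, d@B4, e@B0, e@B2, f@B3}
Applying B5's transfer function to that IN value gives OUT[B5] (row B5 above).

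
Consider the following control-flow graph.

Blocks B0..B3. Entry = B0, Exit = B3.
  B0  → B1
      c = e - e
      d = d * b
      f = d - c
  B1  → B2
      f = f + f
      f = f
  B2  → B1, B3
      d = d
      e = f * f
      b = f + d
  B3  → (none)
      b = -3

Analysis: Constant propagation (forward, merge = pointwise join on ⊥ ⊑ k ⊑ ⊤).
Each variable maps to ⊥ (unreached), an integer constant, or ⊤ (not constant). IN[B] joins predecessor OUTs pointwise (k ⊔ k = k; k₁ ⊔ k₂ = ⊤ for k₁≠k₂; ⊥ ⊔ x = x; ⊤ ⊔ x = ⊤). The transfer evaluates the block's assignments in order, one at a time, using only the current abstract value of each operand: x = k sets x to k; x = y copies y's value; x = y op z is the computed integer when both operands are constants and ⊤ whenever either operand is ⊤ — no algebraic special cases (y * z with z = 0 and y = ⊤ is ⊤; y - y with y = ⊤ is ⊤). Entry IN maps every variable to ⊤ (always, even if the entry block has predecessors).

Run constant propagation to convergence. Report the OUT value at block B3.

Answer: {a: ⊤, b: -3, c: ⊤, d: ⊤, e: ⊤, f: ⊤}

Working:
Converged values:
  B0:  IN=(all ⊤)  OUT=(all ⊤)
  B1:  IN=(all ⊤)  OUT=(all ⊤)
  B2:  IN=(all ⊤)  OUT=(all ⊤)
  B3:  IN=(all ⊤)  OUT={b:-3; rest ⊤}

Merge at B3: IN[B3] = OUT[B2] = {a: ⊤, b: ⊤, c: ⊤, d: ⊤, e: ⊤, f: ⊤}
Applying B3's transfer function to that IN value gives OUT[B3] (row B3 above).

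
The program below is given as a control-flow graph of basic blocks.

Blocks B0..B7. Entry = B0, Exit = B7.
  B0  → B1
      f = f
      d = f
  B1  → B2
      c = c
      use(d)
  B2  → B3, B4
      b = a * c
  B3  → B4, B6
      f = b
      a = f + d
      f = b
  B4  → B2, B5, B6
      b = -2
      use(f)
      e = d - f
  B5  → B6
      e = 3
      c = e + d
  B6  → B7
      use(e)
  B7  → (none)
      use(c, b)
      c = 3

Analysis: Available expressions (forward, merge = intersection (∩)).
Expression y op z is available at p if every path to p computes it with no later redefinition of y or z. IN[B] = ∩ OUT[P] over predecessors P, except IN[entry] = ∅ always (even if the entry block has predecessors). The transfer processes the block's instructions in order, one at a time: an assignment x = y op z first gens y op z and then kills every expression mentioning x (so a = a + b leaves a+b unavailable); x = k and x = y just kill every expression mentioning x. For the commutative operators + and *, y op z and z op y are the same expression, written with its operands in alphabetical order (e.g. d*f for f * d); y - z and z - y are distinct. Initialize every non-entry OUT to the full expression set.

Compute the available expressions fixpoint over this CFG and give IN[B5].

Converged values:
  B0: | IN={} | OUT={}
  B1: | IN={} | OUT={}
  B2: | IN={} | OUT={a*c}
  B3: | IN={a*c} | OUT={}
  B4: | IN={} | OUT={d-f}
  B5: | IN={d-f} | OUT={d+e, d-f}
  B6: | IN={} | OUT={}
  B7: | IN={} | OUT={}

Merge at B5: IN[B5] = OUT[B4] = {d-f}

Answer: {d-f}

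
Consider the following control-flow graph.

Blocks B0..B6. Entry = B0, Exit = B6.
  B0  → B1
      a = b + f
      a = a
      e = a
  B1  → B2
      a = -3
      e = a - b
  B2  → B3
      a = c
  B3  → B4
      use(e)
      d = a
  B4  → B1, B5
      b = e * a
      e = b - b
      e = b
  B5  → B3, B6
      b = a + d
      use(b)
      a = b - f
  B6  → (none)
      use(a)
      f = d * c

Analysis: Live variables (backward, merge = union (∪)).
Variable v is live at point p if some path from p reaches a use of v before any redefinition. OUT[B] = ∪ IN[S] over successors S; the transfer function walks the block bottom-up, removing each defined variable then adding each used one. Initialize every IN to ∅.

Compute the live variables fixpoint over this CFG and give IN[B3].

Answer: {a, c, e, f}

Working:
Per-block solution:
  B0:   IN={b, c, f}   OUT={b, c, f}
  B1:   IN={b, c, f}   OUT={c, e, f}
  B2:   IN={c, e, f}   OUT={a, c, e, f}
  B3:   IN={a, c, e, f}   OUT={a, c, d, e, f}
  B4:   IN={a, c, d, e, f}   OUT={a, b, c, d, e, f}
  B5:   IN={a, c, d, e, f}   OUT={a, c, d, e, f}
  B6:   IN={a, c, d}   OUT={}

Merge at B3: OUT[B3] = IN[B4] = {a, c, d, e, f}
Applying B3's transfer function to that OUT value gives IN[B3] (row B3 above).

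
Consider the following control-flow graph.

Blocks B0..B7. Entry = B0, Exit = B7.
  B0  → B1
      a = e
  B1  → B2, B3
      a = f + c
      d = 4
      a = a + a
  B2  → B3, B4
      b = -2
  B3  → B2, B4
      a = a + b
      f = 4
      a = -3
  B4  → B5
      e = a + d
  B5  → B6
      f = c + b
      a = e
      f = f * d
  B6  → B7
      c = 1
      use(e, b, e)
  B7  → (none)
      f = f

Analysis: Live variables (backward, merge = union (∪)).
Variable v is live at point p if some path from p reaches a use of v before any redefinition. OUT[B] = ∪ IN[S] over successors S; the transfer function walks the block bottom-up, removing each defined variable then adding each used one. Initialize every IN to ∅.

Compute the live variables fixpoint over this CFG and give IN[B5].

Fixpoint table:
  B0:  IN={b, c, e, f}  OUT={b, c, f}
  B1:  IN={b, c, f}  OUT={a, b, c, d}
  B2:  IN={a, c, d}  OUT={a, b, c, d}
  B3:  IN={a, b, c, d}  OUT={a, b, c, d}
  B4:  IN={a, b, c, d}  OUT={b, c, d, e}
  B5:  IN={b, c, d, e}  OUT={b, e, f}
  B6:  IN={b, e, f}  OUT={f}
  B7:  IN={f}  OUT={}

Merge at B5: OUT[B5] = IN[B6] = {b, e, f}
Applying B5's transfer function to that OUT value gives IN[B5] (row B5 above).

Answer: {b, c, d, e}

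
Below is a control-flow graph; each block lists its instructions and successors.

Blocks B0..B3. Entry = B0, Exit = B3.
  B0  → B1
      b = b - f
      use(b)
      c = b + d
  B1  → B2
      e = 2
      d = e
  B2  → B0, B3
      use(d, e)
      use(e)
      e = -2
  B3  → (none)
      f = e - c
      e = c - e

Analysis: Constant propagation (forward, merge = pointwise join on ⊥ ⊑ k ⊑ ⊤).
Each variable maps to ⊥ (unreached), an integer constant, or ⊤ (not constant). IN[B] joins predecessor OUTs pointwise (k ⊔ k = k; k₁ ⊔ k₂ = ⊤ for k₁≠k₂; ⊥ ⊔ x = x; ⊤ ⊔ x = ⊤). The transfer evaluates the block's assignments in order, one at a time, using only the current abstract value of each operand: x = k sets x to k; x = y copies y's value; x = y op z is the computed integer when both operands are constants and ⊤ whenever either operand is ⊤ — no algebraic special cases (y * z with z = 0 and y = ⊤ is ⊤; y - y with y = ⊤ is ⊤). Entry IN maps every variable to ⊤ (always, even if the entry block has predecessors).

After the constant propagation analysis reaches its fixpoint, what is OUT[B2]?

Answer: {a: ⊤, b: ⊤, c: ⊤, d: 2, e: -2, f: ⊤}

Derivation:
Per-block solution:
  B0:   IN=(all ⊤)   OUT=(all ⊤)
  B1:   IN=(all ⊤)   OUT={d:2, e:2; rest ⊤}
  B2:   IN={d:2, e:2; rest ⊤}   OUT={d:2, e:-2; rest ⊤}
  B3:   IN={d:2, e:-2; rest ⊤}   OUT={d:2; rest ⊤}

Merge at B2: IN[B2] = OUT[B1] = {a: ⊤, b: ⊤, c: ⊤, d: 2, e: 2, f: ⊤}
Applying B2's transfer function to that IN value gives OUT[B2] (row B2 above).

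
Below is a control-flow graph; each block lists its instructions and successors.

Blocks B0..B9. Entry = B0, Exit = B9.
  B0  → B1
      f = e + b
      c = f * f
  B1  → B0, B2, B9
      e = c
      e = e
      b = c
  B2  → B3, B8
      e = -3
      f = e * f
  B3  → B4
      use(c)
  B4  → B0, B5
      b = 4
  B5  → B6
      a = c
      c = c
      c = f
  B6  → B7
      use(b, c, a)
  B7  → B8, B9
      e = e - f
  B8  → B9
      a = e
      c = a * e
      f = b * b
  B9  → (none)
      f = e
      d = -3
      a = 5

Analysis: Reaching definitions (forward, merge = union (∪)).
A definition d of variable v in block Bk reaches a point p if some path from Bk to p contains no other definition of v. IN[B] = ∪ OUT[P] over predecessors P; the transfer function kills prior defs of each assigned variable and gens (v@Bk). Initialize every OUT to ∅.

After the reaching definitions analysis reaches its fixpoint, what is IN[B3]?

Answer: {b@B1, c@B0, e@B2, f@B2}

Working:
Per-block solution:
  B0:  IN={b@B1, b@B4, c@B0, e@B1, e@B2, f@B0, f@B2}  OUT={b@B1, b@B4, c@B0, e@B1, e@B2, f@B0}
  B1:  IN={b@B1, b@B4, c@B0, e@B1, e@B2, f@B0}  OUT={b@B1, c@B0, e@B1, f@B0}
  B2:  IN={b@B1, c@B0, e@B1, f@B0}  OUT={b@B1, c@B0, e@B2, f@B2}
  B3:  IN={b@B1, c@B0, e@B2, f@B2}  OUT={b@B1, c@B0, e@B2, f@B2}
  B4:  IN={b@B1, c@B0, e@B2, f@B2}  OUT={b@B4, c@B0, e@B2, f@B2}
  B5:  IN={b@B4, c@B0, e@B2, f@B2}  OUT={a@B5, b@B4, c@B5, e@B2, f@B2}
  B6:  IN={a@B5, b@B4, c@B5, e@B2, f@B2}  OUT={a@B5, b@B4, c@B5, e@B2, f@B2}
  B7:  IN={a@B5, b@B4, c@B5, e@B2, f@B2}  OUT={a@B5, b@B4, c@B5, e@B7, f@B2}
  B8:  IN={a@B5, b@B1, b@B4, c@B0, c@B5, e@B2, e@B7, f@B2}  OUT={a@B8, b@B1, b@B4, c@B8, e@B2, e@B7, f@B8}
  B9:  IN={a@B5, a@B8, b@B1, b@B4, c@B0, c@B5, c@B8, e@B1, e@B2, e@B7, f@B0, f@B2, f@B8}  OUT={a@B9, b@B1, b@B4, c@B0, c@B5, c@B8, d@B9, e@B1, e@B2, e@B7, f@B9}

Merge at B3: IN[B3] = OUT[B2] = {b@B1, c@B0, e@B2, f@B2}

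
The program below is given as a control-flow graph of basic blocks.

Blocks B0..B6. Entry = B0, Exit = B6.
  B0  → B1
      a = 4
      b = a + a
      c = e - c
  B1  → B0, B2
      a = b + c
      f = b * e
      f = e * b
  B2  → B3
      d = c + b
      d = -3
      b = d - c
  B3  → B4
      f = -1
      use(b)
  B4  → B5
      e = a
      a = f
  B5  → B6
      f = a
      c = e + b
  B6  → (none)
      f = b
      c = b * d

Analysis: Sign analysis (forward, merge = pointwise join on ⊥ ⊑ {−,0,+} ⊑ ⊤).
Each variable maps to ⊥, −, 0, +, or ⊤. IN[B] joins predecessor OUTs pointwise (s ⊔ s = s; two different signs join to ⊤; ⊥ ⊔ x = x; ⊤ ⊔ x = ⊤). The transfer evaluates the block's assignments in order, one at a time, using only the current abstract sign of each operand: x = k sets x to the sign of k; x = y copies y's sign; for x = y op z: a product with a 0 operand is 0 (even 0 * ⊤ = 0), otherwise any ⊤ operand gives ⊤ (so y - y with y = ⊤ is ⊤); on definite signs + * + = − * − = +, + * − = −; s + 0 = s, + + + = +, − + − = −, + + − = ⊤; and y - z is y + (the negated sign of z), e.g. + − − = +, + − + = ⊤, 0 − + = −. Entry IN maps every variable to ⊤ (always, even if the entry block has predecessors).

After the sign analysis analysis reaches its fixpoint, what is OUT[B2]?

Per-block solution:
  B0: | IN=(all ⊤) | OUT={a:+, b:+; rest ⊤}
  B1: | IN={a:+, b:+; rest ⊤} | OUT={b:+; rest ⊤}
  B2: | IN={b:+; rest ⊤} | OUT={d:-; rest ⊤}
  B3: | IN={d:-; rest ⊤} | OUT={d:-, f:-; rest ⊤}
  B4: | IN={d:-, f:-; rest ⊤} | OUT={a:-, d:-, f:-; rest ⊤}
  B5: | IN={a:-, d:-, f:-; rest ⊤} | OUT={a:-, d:-, f:-; rest ⊤}
  B6: | IN={a:-, d:-, f:-; rest ⊤} | OUT={a:-, d:-; rest ⊤}

Merge at B2: IN[B2] = OUT[B1] = {a: ⊤, b: +, c: ⊤, d: ⊤, e: ⊤, f: ⊤}
Applying B2's transfer function to that IN value gives OUT[B2] (row B2 above).

Answer: {a: ⊤, b: ⊤, c: ⊤, d: -, e: ⊤, f: ⊤}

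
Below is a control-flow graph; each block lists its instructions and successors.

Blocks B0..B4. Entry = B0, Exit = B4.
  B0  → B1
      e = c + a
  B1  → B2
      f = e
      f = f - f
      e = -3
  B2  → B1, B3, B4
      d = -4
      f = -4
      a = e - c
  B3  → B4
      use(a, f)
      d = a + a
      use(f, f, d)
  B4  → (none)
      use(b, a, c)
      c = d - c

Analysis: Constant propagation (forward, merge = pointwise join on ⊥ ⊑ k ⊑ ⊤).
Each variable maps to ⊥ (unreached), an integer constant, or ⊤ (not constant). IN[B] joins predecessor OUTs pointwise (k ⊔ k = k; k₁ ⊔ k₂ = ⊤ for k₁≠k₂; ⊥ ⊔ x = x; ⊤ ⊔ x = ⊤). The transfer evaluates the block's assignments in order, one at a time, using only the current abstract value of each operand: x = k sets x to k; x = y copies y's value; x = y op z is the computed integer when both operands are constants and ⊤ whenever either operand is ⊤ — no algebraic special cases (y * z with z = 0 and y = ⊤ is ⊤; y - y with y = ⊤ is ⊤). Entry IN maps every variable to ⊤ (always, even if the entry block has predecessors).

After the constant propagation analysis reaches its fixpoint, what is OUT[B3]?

Fixpoint table:
  B0:   IN=(all ⊤)   OUT=(all ⊤)
  B1:   IN=(all ⊤)   OUT={e:-3; rest ⊤}
  B2:   IN={e:-3; rest ⊤}   OUT={d:-4, e:-3, f:-4; rest ⊤}
  B3:   IN={d:-4, e:-3, f:-4; rest ⊤}   OUT={e:-3, f:-4; rest ⊤}
  B4:   IN={e:-3, f:-4; rest ⊤}   OUT={e:-3, f:-4; rest ⊤}

Merge at B3: IN[B3] = OUT[B2] = {a: ⊤, b: ⊤, c: ⊤, d: -4, e: -3, f: -4}
Applying B3's transfer function to that IN value gives OUT[B3] (row B3 above).

Answer: {a: ⊤, b: ⊤, c: ⊤, d: ⊤, e: -3, f: -4}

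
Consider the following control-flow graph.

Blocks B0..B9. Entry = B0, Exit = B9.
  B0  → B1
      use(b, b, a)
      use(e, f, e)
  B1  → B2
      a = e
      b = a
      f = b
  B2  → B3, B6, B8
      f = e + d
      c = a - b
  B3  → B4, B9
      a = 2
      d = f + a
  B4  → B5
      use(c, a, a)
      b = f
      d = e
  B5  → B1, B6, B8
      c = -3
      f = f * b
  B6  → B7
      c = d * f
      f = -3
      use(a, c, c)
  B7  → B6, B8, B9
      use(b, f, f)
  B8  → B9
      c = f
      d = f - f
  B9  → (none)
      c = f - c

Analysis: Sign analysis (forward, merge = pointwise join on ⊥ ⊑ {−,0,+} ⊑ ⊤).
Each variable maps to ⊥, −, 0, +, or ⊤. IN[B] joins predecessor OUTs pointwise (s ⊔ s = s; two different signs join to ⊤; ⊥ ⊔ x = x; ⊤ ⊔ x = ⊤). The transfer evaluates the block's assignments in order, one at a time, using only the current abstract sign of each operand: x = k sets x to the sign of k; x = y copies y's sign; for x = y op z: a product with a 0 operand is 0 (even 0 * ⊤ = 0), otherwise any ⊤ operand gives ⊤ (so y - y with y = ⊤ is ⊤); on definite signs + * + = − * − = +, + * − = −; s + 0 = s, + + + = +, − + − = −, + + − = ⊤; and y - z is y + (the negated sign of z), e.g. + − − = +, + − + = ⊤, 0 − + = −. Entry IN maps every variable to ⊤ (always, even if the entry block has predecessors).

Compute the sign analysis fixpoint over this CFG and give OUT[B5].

Per-block solution:
  B0: | IN=(all ⊤) | OUT=(all ⊤)
  B1: | IN=(all ⊤) | OUT=(all ⊤)
  B2: | IN=(all ⊤) | OUT=(all ⊤)
  B3: | IN=(all ⊤) | OUT={a:+; rest ⊤}
  B4: | IN={a:+; rest ⊤} | OUT={a:+; rest ⊤}
  B5: | IN={a:+; rest ⊤} | OUT={a:+, c:-; rest ⊤}
  B6: | IN=(all ⊤) | OUT={f:-; rest ⊤}
  B7: | IN={f:-; rest ⊤} | OUT={f:-; rest ⊤}
  B8: | IN=(all ⊤) | OUT=(all ⊤)
  B9: | IN=(all ⊤) | OUT=(all ⊤)

Merge at B5: IN[B5] = OUT[B4] = {a: +, b: ⊤, c: ⊤, d: ⊤, e: ⊤, f: ⊤}
Applying B5's transfer function to that IN value gives OUT[B5] (row B5 above).

Answer: {a: +, b: ⊤, c: -, d: ⊤, e: ⊤, f: ⊤}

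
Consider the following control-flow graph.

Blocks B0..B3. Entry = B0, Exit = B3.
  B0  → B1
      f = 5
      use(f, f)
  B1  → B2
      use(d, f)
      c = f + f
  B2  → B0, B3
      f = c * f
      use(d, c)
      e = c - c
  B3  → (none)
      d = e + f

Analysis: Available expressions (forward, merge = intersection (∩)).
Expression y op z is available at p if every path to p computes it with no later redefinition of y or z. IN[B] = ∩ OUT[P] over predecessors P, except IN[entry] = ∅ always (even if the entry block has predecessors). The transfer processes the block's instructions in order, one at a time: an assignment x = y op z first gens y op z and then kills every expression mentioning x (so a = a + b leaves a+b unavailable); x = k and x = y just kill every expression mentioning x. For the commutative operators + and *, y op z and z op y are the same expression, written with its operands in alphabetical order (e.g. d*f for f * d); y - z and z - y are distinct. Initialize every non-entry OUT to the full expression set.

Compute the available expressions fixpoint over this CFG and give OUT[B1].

Answer: {f+f}

Derivation:
Fixpoint table:
  B0:   IN={}   OUT={}
  B1:   IN={}   OUT={f+f}
  B2:   IN={f+f}   OUT={c-c}
  B3:   IN={c-c}   OUT={c-c, e+f}

Merge at B1: IN[B1] = OUT[B0] = {}
Applying B1's transfer function to that IN value gives OUT[B1] (row B1 above).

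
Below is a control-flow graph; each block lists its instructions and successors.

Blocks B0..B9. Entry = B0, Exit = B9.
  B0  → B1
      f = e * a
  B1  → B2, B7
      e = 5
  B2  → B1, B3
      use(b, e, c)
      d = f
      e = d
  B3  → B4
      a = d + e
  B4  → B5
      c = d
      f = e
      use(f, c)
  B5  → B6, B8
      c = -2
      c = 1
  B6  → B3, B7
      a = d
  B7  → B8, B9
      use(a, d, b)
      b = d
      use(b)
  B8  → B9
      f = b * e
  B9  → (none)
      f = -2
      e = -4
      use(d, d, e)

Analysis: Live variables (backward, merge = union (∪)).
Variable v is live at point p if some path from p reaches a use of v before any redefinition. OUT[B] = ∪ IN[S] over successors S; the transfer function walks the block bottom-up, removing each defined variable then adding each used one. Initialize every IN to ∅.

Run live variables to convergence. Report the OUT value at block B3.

Answer: {b, d, e}

Trace:
Fixpoint table:
  B0: | IN={a, b, c, d, e} | OUT={a, b, c, d, f}
  B1: | IN={a, b, c, d, f} | OUT={a, b, c, d, e, f}
  B2: | IN={a, b, c, e, f} | OUT={a, b, c, d, e, f}
  B3: | IN={b, d, e} | OUT={b, d, e}
  B4: | IN={b, d, e} | OUT={b, d, e}
  B5: | IN={b, d, e} | OUT={b, d, e}
  B6: | IN={b, d, e} | OUT={a, b, d, e}
  B7: | IN={a, b, d, e} | OUT={b, d, e}
  B8: | IN={b, d, e} | OUT={d}
  B9: | IN={d} | OUT={}

Merge at B3: OUT[B3] = IN[B4] = {b, d, e}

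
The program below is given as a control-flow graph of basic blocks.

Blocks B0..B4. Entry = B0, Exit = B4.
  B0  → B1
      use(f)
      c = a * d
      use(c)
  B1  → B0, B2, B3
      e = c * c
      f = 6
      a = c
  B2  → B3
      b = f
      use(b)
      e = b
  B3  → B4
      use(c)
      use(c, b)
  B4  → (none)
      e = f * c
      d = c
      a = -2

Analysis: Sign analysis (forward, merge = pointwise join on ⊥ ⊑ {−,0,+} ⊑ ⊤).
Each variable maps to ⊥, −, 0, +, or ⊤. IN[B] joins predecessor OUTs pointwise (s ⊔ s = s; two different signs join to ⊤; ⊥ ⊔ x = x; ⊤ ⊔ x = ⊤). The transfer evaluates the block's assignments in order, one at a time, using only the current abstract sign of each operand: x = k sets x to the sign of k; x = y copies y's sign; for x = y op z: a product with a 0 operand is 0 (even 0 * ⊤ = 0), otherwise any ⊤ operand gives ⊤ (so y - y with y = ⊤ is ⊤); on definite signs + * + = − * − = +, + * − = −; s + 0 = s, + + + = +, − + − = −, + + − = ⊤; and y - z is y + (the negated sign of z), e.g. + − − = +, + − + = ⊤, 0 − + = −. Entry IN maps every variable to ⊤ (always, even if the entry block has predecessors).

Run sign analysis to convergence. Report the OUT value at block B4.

Fixpoint table:
  B0:  IN=(all ⊤)  OUT=(all ⊤)
  B1:  IN=(all ⊤)  OUT={f:+; rest ⊤}
  B2:  IN={f:+; rest ⊤}  OUT={b:+, e:+, f:+; rest ⊤}
  B3:  IN={f:+; rest ⊤}  OUT={f:+; rest ⊤}
  B4:  IN={f:+; rest ⊤}  OUT={a:-, f:+; rest ⊤}

Merge at B4: IN[B4] = OUT[B3] = {a: ⊤, b: ⊤, c: ⊤, d: ⊤, e: ⊤, f: +}
Applying B4's transfer function to that IN value gives OUT[B4] (row B4 above).

Answer: {a: -, b: ⊤, c: ⊤, d: ⊤, e: ⊤, f: +}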